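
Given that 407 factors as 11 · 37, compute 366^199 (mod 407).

70

Mod 11: 366 ≡ 3; by Fermat, exponent reduces to 199 mod 10 = 9; 3^9 ≡ 4 (mod 11).
Mod 37: 366 ≡ 33; by Fermat, exponent reduces to 199 mod 36 = 19; 33^19 ≡ 33 (mod 37).
Combine by CRT: x ≡ 4 (mod 11), x ≡ 33 (mod 37) ⇒ x ≡ 70 (mod 407).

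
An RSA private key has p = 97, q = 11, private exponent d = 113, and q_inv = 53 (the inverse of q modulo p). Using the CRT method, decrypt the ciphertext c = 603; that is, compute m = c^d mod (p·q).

d_p = d mod (p−1) = 113 mod 96 = 17; d_q = d mod (q−1) = 3.
m₁ = c^(d_p) mod p: c ≡ 21 (mod 97), and 21^17 mod 97 = 41.
m₂ = c^(d_q) mod q: c ≡ 9 (mod 11), and 9^3 mod 11 = 3.
h = q_inv·(m₁ − m₂) mod p = 53·(41 − 3) mod 97 = 74.
m = m₂ + h·q = 3 + 74·11 = 817.

817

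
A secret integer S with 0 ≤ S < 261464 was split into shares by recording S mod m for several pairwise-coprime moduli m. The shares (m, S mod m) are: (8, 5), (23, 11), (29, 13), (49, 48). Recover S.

From S ≡ 5 (mod 8) write S = 5 + 8t. Substituting into S ≡ 11 (mod 23) gives 8t ≡ 6 (mod 23), and since 8⁻¹ ≡ 3 (mod 23), t ≡ 18. Hence S ≡ 5 + 8·18 = 149 (mod 184).
From S ≡ 149 (mod 184) write S = 149 + 184t. Substituting into S ≡ 13 (mod 29) gives 184t ≡ 9 (mod 29), and since 10⁻¹ ≡ 3 (mod 29), t ≡ 27. Hence S ≡ 149 + 184·27 = 5117 (mod 5336).
From S ≡ 5117 (mod 5336) write S = 5117 + 5336t. Substituting into S ≡ 48 (mod 49) gives 5336t ≡ 27 (mod 49), and since 44⁻¹ ≡ 39 (mod 49), t ≡ 24. Hence S ≡ 5117 + 5336·24 = 133181 (mod 261464).

133181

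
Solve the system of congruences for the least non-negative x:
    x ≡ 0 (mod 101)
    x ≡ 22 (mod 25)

From x ≡ 0 (mod 101) write x = 0 + 101t. Substituting into x ≡ 22 (mod 25) gives 101t ≡ 22 (mod 25), and since 1⁻¹ ≡ 1 (mod 25), t ≡ 22. Hence x ≡ 0 + 101·22 = 2222 (mod 2525).

2222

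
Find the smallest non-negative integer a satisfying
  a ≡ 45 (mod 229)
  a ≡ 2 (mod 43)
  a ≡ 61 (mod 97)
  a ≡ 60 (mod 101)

90208412

Combine the congruences pairwise.
From a ≡ 45 (mod 229) write a = 45 + 229t. Substituting into a ≡ 2 (mod 43) gives 229t ≡ 0 (mod 43), and since 14⁻¹ ≡ 40 (mod 43), t ≡ 0. Hence a ≡ 45 + 229·0 = 45 (mod 9847).
From a ≡ 45 (mod 9847) write a = 45 + 9847t. Substituting into a ≡ 61 (mod 97) gives 9847t ≡ 16 (mod 97), and since 50⁻¹ ≡ 33 (mod 97), t ≡ 43. Hence a ≡ 45 + 9847·43 = 423466 (mod 955159).
From a ≡ 423466 (mod 955159) write a = 423466 + 955159t. Substituting into a ≡ 60 (mod 101) gives 955159t ≡ 87 (mod 101), and since 2⁻¹ ≡ 51 (mod 101), t ≡ 94. Hence a ≡ 423466 + 955159·94 = 90208412 (mod 96471059).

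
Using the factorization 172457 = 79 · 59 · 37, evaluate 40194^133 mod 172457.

Mod 79: 40194 ≡ 62; by Fermat, exponent reduces to 133 mod 78 = 55; 62^55 ≡ 64 (mod 79).
Mod 59: 40194 ≡ 15; by Fermat, exponent reduces to 133 mod 58 = 17; 15^17 ≡ 35 (mod 59).
Mod 37: 40194 ≡ 12; by Fermat, exponent reduces to 133 mod 36 = 25; 12^25 ≡ 9 (mod 37).
Combine by CRT: x ≡ 64 (mod 79), x ≡ 35 (mod 59), x ≡ 9 (mod 37) ⇒ x ≡ 119038 (mod 172457).

119038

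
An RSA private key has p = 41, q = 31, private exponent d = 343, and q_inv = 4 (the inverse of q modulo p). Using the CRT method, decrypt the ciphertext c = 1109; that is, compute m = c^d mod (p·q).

d_p = d mod (p−1) = 343 mod 40 = 23; d_q = d mod (q−1) = 13.
m₁ = c^(d_p) mod p: c ≡ 2 (mod 41), and 2^23 mod 41 = 8.
m₂ = c^(d_q) mod q: c ≡ 24 (mod 31), and 24^13 mod 31 = 12.
h = q_inv·(m₁ − m₂) mod p = 4·(8 − 12) mod 41 = 25.
m = m₂ + h·q = 12 + 25·31 = 787.

787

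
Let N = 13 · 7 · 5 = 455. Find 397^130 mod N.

394

Mod 13: 397 ≡ 7; by Fermat, exponent reduces to 130 mod 12 = 10; 7^10 ≡ 4 (mod 13).
Mod 7: 397 ≡ 5; by Fermat, exponent reduces to 130 mod 6 = 4; 5^4 ≡ 2 (mod 7).
Mod 5: 397 ≡ 2; by Fermat, exponent reduces to 130 mod 4 = 2; 2^2 ≡ 4 (mod 5).
Combine by CRT: x ≡ 4 (mod 13), x ≡ 2 (mod 7), x ≡ 4 (mod 5) ⇒ x ≡ 394 (mod 455).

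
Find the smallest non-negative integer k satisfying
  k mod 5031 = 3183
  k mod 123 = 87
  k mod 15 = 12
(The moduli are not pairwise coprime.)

476097

gcd(5031, 123) = 3 and 3 | (87 − 3183), so the pair is consistent; merging gives k ≡ 63555 (mod 206271), where 206271 = lcm(5031, 123).
gcd(206271, 15) = 3 and 3 | (12 − 63555), so the pair is consistent; merging gives k ≡ 476097 (mod 1031355), where 1031355 = lcm(206271, 15).
The solution is unique modulo lcm(5031, 123, 15) = 1031355.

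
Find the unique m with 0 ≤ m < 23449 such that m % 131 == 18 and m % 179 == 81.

10105

Combine the congruences pairwise.
From m ≡ 18 (mod 131) write m = 18 + 131t. Substituting into m ≡ 81 (mod 179) gives 131t ≡ 63 (mod 179), and since 131⁻¹ ≡ 41 (mod 179), t ≡ 77. Hence m ≡ 18 + 131·77 = 10105 (mod 23449).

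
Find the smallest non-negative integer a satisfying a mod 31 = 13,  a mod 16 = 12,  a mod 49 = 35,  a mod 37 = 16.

205884

The moduli are pairwise coprime; N = 31·16·49·37 = 899248.
N/31 = 29008; 29008 ≡ 23 (mod 31); 23·27 ≡ 1, so inverse 27.
N/16 = 56203; 56203 ≡ 11 (mod 16); 11·3 ≡ 1, so inverse 3.
N/49 = 18352; 18352 ≡ 26 (mod 49); 26·17 ≡ 1, so inverse 17.
N/37 = 24304; 24304 ≡ 32 (mod 37); 32·22 ≡ 1, so inverse 22.
a ≡ 13·29008·27 + 12·56203·3 + 35·18352·17 + 16·24304·22 = 31679564.
31679564 mod 899248 = 205884.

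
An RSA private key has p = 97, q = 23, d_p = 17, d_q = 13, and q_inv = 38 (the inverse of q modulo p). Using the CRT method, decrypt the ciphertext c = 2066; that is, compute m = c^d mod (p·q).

559

m₁ = c^(d_p) mod p: c ≡ 29 (mod 97), and 29^17 mod 97 = 74.
m₂ = c^(d_q) mod q: c ≡ 19 (mod 23), and 19^13 mod 23 = 7.
h = q_inv·(m₁ − m₂) mod p = 38·(74 − 7) mod 97 = 24.
m = m₂ + h·q = 7 + 24·23 = 559.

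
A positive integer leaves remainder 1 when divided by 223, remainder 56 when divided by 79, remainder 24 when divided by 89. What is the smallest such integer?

The moduli are pairwise coprime; M = 223·79·89 = 1567913.
M/223 = 7031; 7031 ≡ 118 (mod 223); 118·206 ≡ 1, so inverse 206.
M/79 = 19847; 19847 ≡ 18 (mod 79); 18·22 ≡ 1, so inverse 22.
M/89 = 17617; 17617 ≡ 84 (mod 89); 84·71 ≡ 1, so inverse 71.
n ≡ 1·7031·206 + 56·19847·22 + 24·17617·71 = 55919258.
55919258 mod 1567913 = 1042303.

1042303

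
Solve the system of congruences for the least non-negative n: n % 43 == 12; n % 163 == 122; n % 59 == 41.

The moduli are pairwise coprime; M = 43·163·59 = 413531.
M/43 = 9617; 9617 ≡ 28 (mod 43); 28·20 ≡ 1, so inverse 20.
M/163 = 2537; 2537 ≡ 92 (mod 163); 92·101 ≡ 1, so inverse 101.
M/59 = 7009; 7009 ≡ 47 (mod 59); 47·54 ≡ 1, so inverse 54.
n ≡ 12·9617·20 + 122·2537·101 + 41·7009·54 = 49086920.
49086920 mod 413531 = 290262.

290262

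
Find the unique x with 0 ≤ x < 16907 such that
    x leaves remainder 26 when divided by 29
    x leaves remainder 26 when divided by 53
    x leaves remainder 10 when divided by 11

13859

Combine the congruences pairwise.
From x ≡ 26 (mod 29) write x = 26 + 29t. Substituting into x ≡ 26 (mod 53) gives 29t ≡ 0 (mod 53), and since 29⁻¹ ≡ 11 (mod 53), t ≡ 0. Hence x ≡ 26 + 29·0 = 26 (mod 1537).
From x ≡ 26 (mod 1537) write x = 26 + 1537t. Substituting into x ≡ 10 (mod 11) gives 1537t ≡ 6 (mod 11), and since 8⁻¹ ≡ 7 (mod 11), t ≡ 9. Hence x ≡ 26 + 1537·9 = 13859 (mod 16907).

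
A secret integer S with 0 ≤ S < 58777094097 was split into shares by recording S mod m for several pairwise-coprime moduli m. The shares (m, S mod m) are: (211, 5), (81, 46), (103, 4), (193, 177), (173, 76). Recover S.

The moduli are pairwise coprime; N = 211·81·103·193·173 = 58777094097.
N/211 = 278564427; 278564427 ≡ 117 (mod 211); 117·101 ≡ 1, so inverse 101.
N/81 = 725643137; 725643137 ≡ 20 (mod 81); 20·77 ≡ 1, so inverse 77.
N/103 = 570651399; 570651399 ≡ 87 (mod 103); 87·45 ≡ 1, so inverse 45.
N/193 = 304544529; 304544529 ≡ 179 (mod 193); 179·124 ≡ 1, so inverse 124.
N/173 = 339751989; 339751989 ≡ 57 (mod 173); 57·85 ≡ 1, so inverse 85.
S ≡ 5·278564427·101 + 46·725643137·77 + 4·570651399·45 + 177·304544529·124 + 76·339751989·85 = 11692561450141.
11692561450141 mod 58777094097 = 54696818935.

54696818935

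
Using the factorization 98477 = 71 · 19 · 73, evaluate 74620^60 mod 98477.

Mod 71: 74620 ≡ 70; 70^60 ≡ 1 (mod 71).
Mod 19: 74620 ≡ 7; by Fermat, exponent reduces to 60 mod 18 = 6; 7^6 ≡ 1 (mod 19).
Mod 73: 74620 ≡ 14; 14^60 ≡ 9 (mod 73).
Combine by CRT: x ≡ 1 (mod 71), x ≡ 1 (mod 19), x ≡ 9 (mod 73) ⇒ x ≡ 25632 (mod 98477).

25632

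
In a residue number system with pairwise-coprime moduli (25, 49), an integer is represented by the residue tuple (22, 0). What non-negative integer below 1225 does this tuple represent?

147

From x ≡ 22 (mod 25) write x = 22 + 25t. Substituting into x ≡ 0 (mod 49) gives 25t ≡ 27 (mod 49), and since 25⁻¹ ≡ 2 (mod 49), t ≡ 5. Hence x ≡ 22 + 25·5 = 147 (mod 1225).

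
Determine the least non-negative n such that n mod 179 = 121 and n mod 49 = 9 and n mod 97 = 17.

From n ≡ 121 (mod 179) write n = 121 + 179t. Substituting into n ≡ 9 (mod 49) gives 179t ≡ 35 (mod 49), and since 32⁻¹ ≡ 23 (mod 49), t ≡ 21. Hence n ≡ 121 + 179·21 = 3880 (mod 8771).
From n ≡ 3880 (mod 8771) write n = 3880 + 8771t. Substituting into n ≡ 17 (mod 97) gives 8771t ≡ 17 (mod 97), and since 41⁻¹ ≡ 71 (mod 97), t ≡ 43. Hence n ≡ 3880 + 8771·43 = 381033 (mod 850787).

381033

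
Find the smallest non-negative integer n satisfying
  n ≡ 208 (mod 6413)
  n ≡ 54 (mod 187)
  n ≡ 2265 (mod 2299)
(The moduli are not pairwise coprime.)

1770196

gcd(6413, 187) = 11 and 11 | (54 − 208), so the pair is consistent; merging gives n ≡ 25860 (mod 109021), where 109021 = lcm(6413, 187).
gcd(109021, 2299) = 121 and 121 | (2265 − 25860), so the pair is consistent; merging gives n ≡ 1770196 (mod 2071399), where 2071399 = lcm(109021, 2299).
The solution is unique modulo lcm(6413, 187, 2299) = 2071399.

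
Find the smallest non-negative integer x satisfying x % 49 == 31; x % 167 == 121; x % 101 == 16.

371696

From x ≡ 31 (mod 49) write x = 31 + 49t. Substituting into x ≡ 121 (mod 167) gives 49t ≡ 90 (mod 167), and since 49⁻¹ ≡ 75 (mod 167), t ≡ 70. Hence x ≡ 31 + 49·70 = 3461 (mod 8183).
From x ≡ 3461 (mod 8183) write x = 3461 + 8183t. Substituting into x ≡ 16 (mod 101) gives 8183t ≡ 90 (mod 101), and since 2⁻¹ ≡ 51 (mod 101), t ≡ 45. Hence x ≡ 3461 + 8183·45 = 371696 (mod 826483).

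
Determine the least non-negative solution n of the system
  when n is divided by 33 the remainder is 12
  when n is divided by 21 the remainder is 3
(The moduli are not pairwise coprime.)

gcd(33, 21) = 3 and 3 | (3 − 12), so the pair is consistent; merging gives n ≡ 45 (mod 231), where 231 = lcm(33, 21).
The solution is unique modulo lcm(33, 21) = 231.

45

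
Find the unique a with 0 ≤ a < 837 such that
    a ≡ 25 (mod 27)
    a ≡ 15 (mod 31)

511

Combine the congruences pairwise.
From a ≡ 25 (mod 27) write a = 25 + 27t. Substituting into a ≡ 15 (mod 31) gives 27t ≡ 21 (mod 31), and since 27⁻¹ ≡ 23 (mod 31), t ≡ 18. Hence a ≡ 25 + 27·18 = 511 (mod 837).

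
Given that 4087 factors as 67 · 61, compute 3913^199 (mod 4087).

Mod 67: 3913 ≡ 27; by Fermat, exponent reduces to 199 mod 66 = 1; 27^1 ≡ 27 (mod 67).
Mod 61: 3913 ≡ 9; by Fermat, exponent reduces to 199 mod 60 = 19; 9^19 ≡ 34 (mod 61).
Combine by CRT: x ≡ 27 (mod 67), x ≡ 34 (mod 61) ⇒ x ≡ 3511 (mod 4087).

3511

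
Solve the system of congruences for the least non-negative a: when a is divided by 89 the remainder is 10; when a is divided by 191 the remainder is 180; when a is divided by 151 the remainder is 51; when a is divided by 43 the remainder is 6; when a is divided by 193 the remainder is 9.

14831310047

The moduli are pairwise coprime; N = 89·191·151·43·193 = 21302279851.
N/89 = 239351459; 239351459 ≡ 21 (mod 89); 21·17 ≡ 1, so inverse 17.
N/191 = 111530261; 111530261 ≡ 13 (mod 191); 13·147 ≡ 1, so inverse 147.
N/151 = 141074701; 141074701 ≡ 82 (mod 151); 82·35 ≡ 1, so inverse 35.
N/43 = 495401857; 495401857 ≡ 18 (mod 43); 18·12 ≡ 1, so inverse 12.
N/193 = 110374507; 110374507 ≡ 123 (mod 193); 123·102 ≡ 1, so inverse 102.
a ≡ 10·239351459·17 + 180·111530261·147 + 51·141074701·35 + 6·495401857·12 + 9·110374507·102 = 3380591526505.
3380591526505 mod 21302279851 = 14831310047.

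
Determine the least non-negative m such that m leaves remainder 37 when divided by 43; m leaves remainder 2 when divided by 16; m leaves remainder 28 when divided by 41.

27170

Combine the congruences pairwise.
From m ≡ 37 (mod 43) write m = 37 + 43t. Substituting into m ≡ 2 (mod 16) gives 43t ≡ 13 (mod 16), and since 11⁻¹ ≡ 3 (mod 16), t ≡ 7. Hence m ≡ 37 + 43·7 = 338 (mod 688).
From m ≡ 338 (mod 688) write m = 338 + 688t. Substituting into m ≡ 28 (mod 41) gives 688t ≡ 18 (mod 41), and since 32⁻¹ ≡ 9 (mod 41), t ≡ 39. Hence m ≡ 338 + 688·39 = 27170 (mod 28208).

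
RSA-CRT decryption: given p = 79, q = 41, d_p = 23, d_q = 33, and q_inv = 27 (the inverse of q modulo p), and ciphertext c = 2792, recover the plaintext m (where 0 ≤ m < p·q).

1376

m₁ = c^(d_p) mod p: c ≡ 27 (mod 79), and 27^23 mod 79 = 33.
m₂ = c^(d_q) mod q: c ≡ 4 (mod 41), and 4^33 mod 41 = 23.
h = q_inv·(m₁ − m₂) mod p = 27·(33 − 23) mod 79 = 33.
m = m₂ + h·q = 23 + 33·41 = 1376.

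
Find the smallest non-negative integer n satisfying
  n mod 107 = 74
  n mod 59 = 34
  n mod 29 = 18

From n ≡ 74 (mod 107) write n = 74 + 107t. Substituting into n ≡ 34 (mod 59) gives 107t ≡ 19 (mod 59), and since 48⁻¹ ≡ 16 (mod 59), t ≡ 9. Hence n ≡ 74 + 107·9 = 1037 (mod 6313).
From n ≡ 1037 (mod 6313) write n = 1037 + 6313t. Substituting into n ≡ 18 (mod 29) gives 6313t ≡ 25 (mod 29), and since 20⁻¹ ≡ 16 (mod 29), t ≡ 23. Hence n ≡ 1037 + 6313·23 = 146236 (mod 183077).

146236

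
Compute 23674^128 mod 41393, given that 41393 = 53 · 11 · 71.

18274

Mod 53: 23674 ≡ 36; by Fermat, exponent reduces to 128 mod 52 = 24; 36^24 ≡ 42 (mod 53).
Mod 11: 23674 ≡ 2; by Fermat, exponent reduces to 128 mod 10 = 8; 2^8 ≡ 3 (mod 11).
Mod 71: 23674 ≡ 31; by Fermat, exponent reduces to 128 mod 70 = 58; 31^58 ≡ 27 (mod 71).
Combine by CRT: x ≡ 42 (mod 53), x ≡ 3 (mod 11), x ≡ 27 (mod 71) ⇒ x ≡ 18274 (mod 41393).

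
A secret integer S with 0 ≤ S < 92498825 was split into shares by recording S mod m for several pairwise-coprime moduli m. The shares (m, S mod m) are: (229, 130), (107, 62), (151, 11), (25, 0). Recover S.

The moduli are pairwise coprime; N = 229·107·151·25 = 92498825.
N/229 = 403925; 403925 ≡ 198 (mod 229); 198·96 ≡ 1, so inverse 96.
N/107 = 864475; 864475 ≡ 22 (mod 107); 22·73 ≡ 1, so inverse 73.
N/151 = 612575; 612575 ≡ 119 (mod 151); 119·33 ≡ 1, so inverse 33.
N/25 = 3699953; 3699953 ≡ 3 (mod 25); 3·17 ≡ 1, so inverse 17.
S ≡ 130·403925·96 + 62·864475·73 + 11·612575·33 + 0·3699953·17 = 9175962575.
9175962575 mod 92498825 = 18578900.

18578900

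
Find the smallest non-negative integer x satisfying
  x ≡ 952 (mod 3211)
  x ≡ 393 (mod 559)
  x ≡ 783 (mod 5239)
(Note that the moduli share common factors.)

gcd(3211, 559) = 13 and 13 | (393 − 952), so the pair is consistent; merging gives x ≡ 952 (mod 138073), where 138073 = lcm(3211, 559).
gcd(138073, 5239) = 169 and 169 | (783 − 952), so the pair is consistent; merging gives x ≡ 1933974 (mod 4280263), where 4280263 = lcm(138073, 5239).
The solution is unique modulo lcm(3211, 559, 5239) = 4280263.

1933974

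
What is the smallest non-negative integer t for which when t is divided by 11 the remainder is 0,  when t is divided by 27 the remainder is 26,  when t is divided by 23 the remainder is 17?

2915

From t ≡ 0 (mod 11) write t = 0 + 11s. Substituting into t ≡ 26 (mod 27) gives 11s ≡ 26 (mod 27), and since 11⁻¹ ≡ 5 (mod 27), s ≡ 22. Hence t ≡ 0 + 11·22 = 242 (mod 297).
From t ≡ 242 (mod 297) write t = 242 + 297s. Substituting into t ≡ 17 (mod 23) gives 297s ≡ 5 (mod 23), and since 21⁻¹ ≡ 11 (mod 23), s ≡ 9. Hence t ≡ 242 + 297·9 = 2915 (mod 6831).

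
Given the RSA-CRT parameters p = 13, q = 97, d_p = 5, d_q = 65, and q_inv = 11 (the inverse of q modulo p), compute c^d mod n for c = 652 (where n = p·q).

m₁ = c^(d_p) mod p: c ≡ 2 (mod 13), and 2^5 mod 13 = 6.
m₂ = c^(d_q) mod q: c ≡ 70 (mod 97), and 70^65 mod 97 = 70.
h = q_inv·(m₁ − m₂) mod p = 11·(6 − 70) mod 13 = 11.
m = m₂ + h·q = 70 + 11·97 = 1137.

1137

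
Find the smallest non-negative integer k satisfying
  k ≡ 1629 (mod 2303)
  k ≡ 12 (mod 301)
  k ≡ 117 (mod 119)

Combine the congruences pairwise.
gcd(2303, 301) = 7 and 7 | (12 − 1629), so the pair is consistent; merging gives k ≡ 56901 (mod 99029), where 99029 = lcm(2303, 301).
gcd(99029, 119) = 7 and 7 | (117 − 56901), so the pair is consistent; merging gives k ≡ 1641365 (mod 1683493), where 1683493 = lcm(99029, 119).
The solution is unique modulo lcm(2303, 301, 119) = 1683493.

1641365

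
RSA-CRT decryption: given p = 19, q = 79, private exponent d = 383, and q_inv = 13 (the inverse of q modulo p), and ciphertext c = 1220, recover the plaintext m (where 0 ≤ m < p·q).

d_p = d mod (p−1) = 383 mod 18 = 5; d_q = d mod (q−1) = 71.
m₁ = c^(d_p) mod p: c ≡ 4 (mod 19), and 4^5 mod 19 = 17.
m₂ = c^(d_q) mod q: c ≡ 35 (mod 79), and 35^71 mod 79 = 7.
h = q_inv·(m₁ − m₂) mod p = 13·(17 − 7) mod 19 = 16.
m = m₂ + h·q = 7 + 16·79 = 1271.

1271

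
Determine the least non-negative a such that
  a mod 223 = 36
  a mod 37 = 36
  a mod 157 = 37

610610

The moduli are pairwise coprime; N = 223·37·157 = 1295407.
N/223 = 5809; 5809 ≡ 11 (mod 223); 11·142 ≡ 1, so inverse 142.
N/37 = 35011; 35011 ≡ 9 (mod 37); 9·33 ≡ 1, so inverse 33.
N/157 = 8251; 8251 ≡ 87 (mod 157); 87·74 ≡ 1, so inverse 74.
a ≡ 36·5809·142 + 36·35011·33 + 37·8251·74 = 93879914.
93879914 mod 1295407 = 610610.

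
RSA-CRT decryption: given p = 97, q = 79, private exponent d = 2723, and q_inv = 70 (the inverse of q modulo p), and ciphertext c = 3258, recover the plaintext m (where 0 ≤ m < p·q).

1379

d_p = d mod (p−1) = 2723 mod 96 = 35; d_q = d mod (q−1) = 71.
m₁ = c^(d_p) mod p: c ≡ 57 (mod 97), and 57^35 mod 97 = 21.
m₂ = c^(d_q) mod q: c ≡ 19 (mod 79), and 19^71 mod 79 = 36.
h = q_inv·(m₁ − m₂) mod p = 70·(21 − 36) mod 97 = 17.
m = m₂ + h·q = 36 + 17·79 = 1379.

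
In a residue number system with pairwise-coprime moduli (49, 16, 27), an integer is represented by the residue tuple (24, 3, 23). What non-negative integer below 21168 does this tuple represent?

563

From x ≡ 24 (mod 49) write x = 24 + 49t. Substituting into x ≡ 3 (mod 16) gives 49t ≡ 11 (mod 16), and since 1⁻¹ ≡ 1 (mod 16), t ≡ 11. Hence x ≡ 24 + 49·11 = 563 (mod 784).
From x ≡ 563 (mod 784) write x = 563 + 784t. Substituting into x ≡ 23 (mod 27) gives 784t ≡ 0 (mod 27), and since 1⁻¹ ≡ 1 (mod 27), t ≡ 0. Hence x ≡ 563 + 784·0 = 563 (mod 21168).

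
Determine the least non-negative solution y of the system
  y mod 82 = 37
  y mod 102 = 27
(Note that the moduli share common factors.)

2169

Combine the congruences pairwise.
gcd(82, 102) = 2 and 2 | (27 − 37), so the pair is consistent; merging gives y ≡ 2169 (mod 4182), where 4182 = lcm(82, 102).
The solution is unique modulo lcm(82, 102) = 4182.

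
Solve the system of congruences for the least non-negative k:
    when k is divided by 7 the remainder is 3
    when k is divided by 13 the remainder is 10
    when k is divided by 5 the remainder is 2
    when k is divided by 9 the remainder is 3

192

The moduli are pairwise coprime; N = 7·13·5·9 = 4095.
N/7 = 585; 585 ≡ 4 (mod 7); 4·2 ≡ 1, so inverse 2.
N/13 = 315; 315 ≡ 3 (mod 13); 3·9 ≡ 1, so inverse 9.
N/5 = 819; 819 ≡ 4 (mod 5); 4·4 ≡ 1, so inverse 4.
N/9 = 455; 455 ≡ 5 (mod 9); 5·2 ≡ 1, so inverse 2.
k ≡ 3·585·2 + 10·315·9 + 2·819·4 + 3·455·2 = 41142.
41142 mod 4095 = 192.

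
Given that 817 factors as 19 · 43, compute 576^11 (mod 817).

Mod 19: 576 ≡ 6; 6^11 ≡ 17 (mod 19).
Mod 43: 576 ≡ 17; 17^11 ≡ 24 (mod 43).
Combine by CRT: x ≡ 17 (mod 19), x ≡ 24 (mod 43) ⇒ x ≡ 454 (mod 817).

454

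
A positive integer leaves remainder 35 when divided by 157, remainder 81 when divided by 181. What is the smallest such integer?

From t ≡ 35 (mod 157) write t = 35 + 157s. Substituting into t ≡ 81 (mod 181) gives 157s ≡ 46 (mod 181), and since 157⁻¹ ≡ 98 (mod 181), s ≡ 164. Hence t ≡ 35 + 157·164 = 25783 (mod 28417).

25783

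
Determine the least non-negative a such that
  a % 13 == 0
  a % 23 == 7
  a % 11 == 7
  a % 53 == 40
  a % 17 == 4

398229

Combine the congruences pairwise.
From a ≡ 0 (mod 13) write a = 0 + 13t. Substituting into a ≡ 7 (mod 23) gives 13t ≡ 7 (mod 23), and since 13⁻¹ ≡ 16 (mod 23), t ≡ 20. Hence a ≡ 0 + 13·20 = 260 (mod 299).
From a ≡ 260 (mod 299) write a = 260 + 299t. Substituting into a ≡ 7 (mod 11) gives 299t ≡ 0 (mod 11), and since 2⁻¹ ≡ 6 (mod 11), t ≡ 0. Hence a ≡ 260 + 299·0 = 260 (mod 3289).
From a ≡ 260 (mod 3289) write a = 260 + 3289t. Substituting into a ≡ 40 (mod 53) gives 3289t ≡ 45 (mod 53), and since 3⁻¹ ≡ 18 (mod 53), t ≡ 15. Hence a ≡ 260 + 3289·15 = 49595 (mod 174317).
From a ≡ 49595 (mod 174317) write a = 49595 + 174317t. Substituting into a ≡ 4 (mod 17) gives 174317t ≡ 15 (mod 17), and since 16⁻¹ ≡ 16 (mod 17), t ≡ 2. Hence a ≡ 49595 + 174317·2 = 398229 (mod 2963389).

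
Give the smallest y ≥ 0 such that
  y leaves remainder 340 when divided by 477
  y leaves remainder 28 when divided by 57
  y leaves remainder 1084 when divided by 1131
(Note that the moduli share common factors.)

234070

gcd(477, 57) = 3 and 3 | (28 − 340), so the pair is consistent; merging gives y ≡ 7495 (mod 9063), where 9063 = lcm(477, 57).
gcd(9063, 1131) = 3 and 3 | (1084 − 7495), so the pair is consistent; merging gives y ≡ 234070 (mod 3416751), where 3416751 = lcm(9063, 1131).
The solution is unique modulo lcm(477, 57, 1131) = 3416751.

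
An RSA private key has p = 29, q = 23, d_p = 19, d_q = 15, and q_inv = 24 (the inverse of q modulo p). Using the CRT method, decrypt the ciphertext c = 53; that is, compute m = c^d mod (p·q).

m₁ = c^(d_p) mod p: c ≡ 24 (mod 29), and 24^19 mod 29 = 7.
m₂ = c^(d_q) mod q: c ≡ 7 (mod 23), and 7^15 mod 23 = 14.
h = q_inv·(m₁ − m₂) mod p = 24·(7 − 14) mod 29 = 6.
m = m₂ + h·q = 14 + 6·23 = 152.

152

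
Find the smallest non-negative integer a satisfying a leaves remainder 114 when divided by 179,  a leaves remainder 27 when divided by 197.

30365

From a ≡ 114 (mod 179) write a = 114 + 179t. Substituting into a ≡ 27 (mod 197) gives 179t ≡ 110 (mod 197), and since 179⁻¹ ≡ 186 (mod 197), t ≡ 169. Hence a ≡ 114 + 179·169 = 30365 (mod 35263).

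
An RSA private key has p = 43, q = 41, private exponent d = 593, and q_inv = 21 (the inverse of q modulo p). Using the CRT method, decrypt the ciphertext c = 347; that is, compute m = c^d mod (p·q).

d_p = d mod (p−1) = 593 mod 42 = 5; d_q = d mod (q−1) = 33.
m₁ = c^(d_p) mod p: c ≡ 3 (mod 43), and 3^5 mod 43 = 28.
m₂ = c^(d_q) mod q: c ≡ 19 (mod 41), and 19^33 mod 41 = 26.
h = q_inv·(m₁ − m₂) mod p = 21·(28 − 26) mod 43 = 42.
m = m₂ + h·q = 26 + 42·41 = 1748.

1748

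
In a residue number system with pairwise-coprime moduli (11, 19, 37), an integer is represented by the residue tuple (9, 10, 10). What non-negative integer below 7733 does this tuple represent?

713

The moduli are pairwise coprime; N = 11·19·37 = 7733.
N/11 = 703; 703 ≡ 10 (mod 11); 10·10 ≡ 1, so inverse 10.
N/19 = 407; 407 ≡ 8 (mod 19); 8·12 ≡ 1, so inverse 12.
N/37 = 209; 209 ≡ 24 (mod 37); 24·17 ≡ 1, so inverse 17.
x ≡ 9·703·10 + 10·407·12 + 10·209·17 = 147640.
147640 mod 7733 = 713.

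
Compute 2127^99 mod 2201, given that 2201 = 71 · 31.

Mod 71: 2127 ≡ 68; by Fermat, exponent reduces to 99 mod 70 = 29; 68^29 ≡ 56 (mod 71).
Mod 31: 2127 ≡ 19; by Fermat, exponent reduces to 99 mod 30 = 9; 19^9 ≡ 16 (mod 31).
Combine by CRT: x ≡ 56 (mod 71), x ≡ 16 (mod 31) ⇒ x ≡ 2186 (mod 2201).

2186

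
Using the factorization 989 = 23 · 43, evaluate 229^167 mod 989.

Mod 23: 229 ≡ 22; by Fermat, exponent reduces to 167 mod 22 = 13; 22^13 ≡ 22 (mod 23).
Mod 43: 229 ≡ 14; by Fermat, exponent reduces to 167 mod 42 = 41; 14^41 ≡ 40 (mod 43).
Combine by CRT: x ≡ 22 (mod 23), x ≡ 40 (mod 43) ⇒ x ≡ 298 (mod 989).

298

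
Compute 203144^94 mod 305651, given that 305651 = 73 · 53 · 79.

207005

Mod 73: 203144 ≡ 58; by Fermat, exponent reduces to 94 mod 72 = 22; 58^22 ≡ 50 (mod 73).
Mod 53: 203144 ≡ 48; by Fermat, exponent reduces to 94 mod 52 = 42; 48^42 ≡ 40 (mod 53).
Mod 79: 203144 ≡ 35; by Fermat, exponent reduces to 94 mod 78 = 16; 35^16 ≡ 25 (mod 79).
Combine by CRT: x ≡ 50 (mod 73), x ≡ 40 (mod 53), x ≡ 25 (mod 79) ⇒ x ≡ 207005 (mod 305651).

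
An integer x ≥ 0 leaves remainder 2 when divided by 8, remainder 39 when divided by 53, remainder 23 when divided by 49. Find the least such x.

The moduli are pairwise coprime; N = 8·53·49 = 20776.
N/8 = 2597; 2597 ≡ 5 (mod 8); 5·5 ≡ 1, so inverse 5.
N/53 = 392; 392 ≡ 21 (mod 53); 21·48 ≡ 1, so inverse 48.
N/49 = 424; 424 ≡ 32 (mod 49); 32·23 ≡ 1, so inverse 23.
x ≡ 2·2597·5 + 39·392·48 + 23·424·23 = 984090.
984090 mod 20776 = 7618.

7618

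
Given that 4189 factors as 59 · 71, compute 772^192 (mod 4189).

947

Mod 59: 772 ≡ 5; by Fermat, exponent reduces to 192 mod 58 = 18; 5^18 ≡ 3 (mod 59).
Mod 71: 772 ≡ 62; by Fermat, exponent reduces to 192 mod 70 = 52; 62^52 ≡ 24 (mod 71).
Combine by CRT: x ≡ 3 (mod 59), x ≡ 24 (mod 71) ⇒ x ≡ 947 (mod 4189).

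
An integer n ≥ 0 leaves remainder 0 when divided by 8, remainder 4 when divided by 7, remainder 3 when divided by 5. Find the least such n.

88

The moduli are pairwise coprime; M = 8·7·5 = 280.
M/8 = 35; 35 ≡ 3 (mod 8); 3·3 ≡ 1, so inverse 3.
M/7 = 40; 40 ≡ 5 (mod 7); 5·3 ≡ 1, so inverse 3.
M/5 = 56; 56 ≡ 1 (mod 5), inverse 1.
n ≡ 0·35·3 + 4·40·3 + 3·56·1 = 648.
648 mod 280 = 88.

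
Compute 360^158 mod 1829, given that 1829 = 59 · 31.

815

Mod 59: 360 ≡ 6; by Fermat, exponent reduces to 158 mod 58 = 42; 6^42 ≡ 48 (mod 59).
Mod 31: 360 ≡ 19; by Fermat, exponent reduces to 158 mod 30 = 8; 19^8 ≡ 9 (mod 31).
Combine by CRT: x ≡ 48 (mod 59), x ≡ 9 (mod 31) ⇒ x ≡ 815 (mod 1829).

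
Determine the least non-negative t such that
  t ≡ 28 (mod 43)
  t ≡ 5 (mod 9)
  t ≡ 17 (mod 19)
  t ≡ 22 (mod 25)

From t ≡ 28 (mod 43) write t = 28 + 43s. Substituting into t ≡ 5 (mod 9) gives 43s ≡ 4 (mod 9), and since 7⁻¹ ≡ 4 (mod 9), s ≡ 7. Hence t ≡ 28 + 43·7 = 329 (mod 387).
From t ≡ 329 (mod 387) write t = 329 + 387s. Substituting into t ≡ 17 (mod 19) gives 387s ≡ 11 (mod 19), and since 7⁻¹ ≡ 11 (mod 19), s ≡ 7. Hence t ≡ 329 + 387·7 = 3038 (mod 7353).
From t ≡ 3038 (mod 7353) write t = 3038 + 7353s. Substituting into t ≡ 22 (mod 25) gives 7353s ≡ 9 (mod 25), and since 3⁻¹ ≡ 17 (mod 25), s ≡ 3. Hence t ≡ 3038 + 7353·3 = 25097 (mod 183825).

25097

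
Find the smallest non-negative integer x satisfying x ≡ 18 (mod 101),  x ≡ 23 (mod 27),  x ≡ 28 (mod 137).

60719

The moduli are pairwise coprime; N = 101·27·137 = 373599.
N/101 = 3699; 3699 ≡ 63 (mod 101); 63·93 ≡ 1, so inverse 93.
N/27 = 13837; 13837 ≡ 13 (mod 27); 13·25 ≡ 1, so inverse 25.
N/137 = 2727; 2727 ≡ 124 (mod 137); 124·21 ≡ 1, so inverse 21.
x ≡ 18·3699·93 + 23·13837·25 + 28·2727·21 = 15751877.
15751877 mod 373599 = 60719.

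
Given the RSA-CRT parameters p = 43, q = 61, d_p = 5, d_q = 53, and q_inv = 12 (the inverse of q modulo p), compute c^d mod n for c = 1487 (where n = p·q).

1314

m₁ = c^(d_p) mod p: c ≡ 25 (mod 43), and 25^5 mod 43 = 24.
m₂ = c^(d_q) mod q: c ≡ 23 (mod 61), and 23^53 mod 61 = 33.
h = q_inv·(m₁ − m₂) mod p = 12·(24 − 33) mod 43 = 21.
m = m₂ + h·q = 33 + 21·61 = 1314.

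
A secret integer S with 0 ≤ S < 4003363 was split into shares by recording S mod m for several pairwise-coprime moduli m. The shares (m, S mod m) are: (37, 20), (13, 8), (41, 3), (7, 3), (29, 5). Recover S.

From S ≡ 20 (mod 37) write S = 20 + 37t. Substituting into S ≡ 8 (mod 13) gives 37t ≡ 1 (mod 13), and since 11⁻¹ ≡ 6 (mod 13), t ≡ 6. Hence S ≡ 20 + 37·6 = 242 (mod 481).
From S ≡ 242 (mod 481) write S = 242 + 481t. Substituting into S ≡ 3 (mod 41) gives 481t ≡ 7 (mod 41), and since 30⁻¹ ≡ 26 (mod 41), t ≡ 18. Hence S ≡ 242 + 481·18 = 8900 (mod 19721).
From S ≡ 8900 (mod 19721) write S = 8900 + 19721t. Substituting into S ≡ 3 (mod 7) gives 19721t ≡ 0 (mod 7), and since 2⁻¹ ≡ 4 (mod 7), t ≡ 0. Hence S ≡ 8900 + 19721·0 = 8900 (mod 138047).
From S ≡ 8900 (mod 138047) write S = 8900 + 138047t. Substituting into S ≡ 5 (mod 29) gives 138047t ≡ 8 (mod 29), and since 7⁻¹ ≡ 25 (mod 29), t ≡ 26. Hence S ≡ 8900 + 138047·26 = 3598122 (mod 4003363).

3598122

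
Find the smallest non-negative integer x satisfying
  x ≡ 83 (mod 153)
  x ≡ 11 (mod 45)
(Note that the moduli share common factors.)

gcd(153, 45) = 9 and 9 | (11 − 83), so the pair is consistent; merging gives x ≡ 236 (mod 765), where 765 = lcm(153, 45).
The solution is unique modulo lcm(153, 45) = 765.

236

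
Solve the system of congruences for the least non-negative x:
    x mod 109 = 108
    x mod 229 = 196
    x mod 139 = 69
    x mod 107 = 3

From x ≡ 108 (mod 109) write x = 108 + 109t. Substituting into x ≡ 196 (mod 229) gives 109t ≡ 88 (mod 229), and since 109⁻¹ ≡ 208 (mod 229), t ≡ 213. Hence x ≡ 108 + 109·213 = 23325 (mod 24961).
From x ≡ 23325 (mod 24961) write x = 23325 + 24961t. Substituting into x ≡ 69 (mod 139) gives 24961t ≡ 96 (mod 139), and since 80⁻¹ ≡ 106 (mod 139), t ≡ 29. Hence x ≡ 23325 + 24961·29 = 747194 (mod 3469579).
From x ≡ 747194 (mod 3469579) write x = 747194 + 3469579t. Substituting into x ≡ 3 (mod 107) gives 3469579t ≡ 97 (mod 107), and since 104⁻¹ ≡ 71 (mod 107), t ≡ 39. Hence x ≡ 747194 + 3469579·39 = 136060775 (mod 371244953).

136060775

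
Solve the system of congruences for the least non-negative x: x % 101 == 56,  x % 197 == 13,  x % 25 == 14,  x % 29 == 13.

9580714

From x ≡ 56 (mod 101) write x = 56 + 101t. Substituting into x ≡ 13 (mod 197) gives 101t ≡ 154 (mod 197), and since 101⁻¹ ≡ 158 (mod 197), t ≡ 101. Hence x ≡ 56 + 101·101 = 10257 (mod 19897).
From x ≡ 10257 (mod 19897) write x = 10257 + 19897t. Substituting into x ≡ 14 (mod 25) gives 19897t ≡ 7 (mod 25), and since 22⁻¹ ≡ 8 (mod 25), t ≡ 6. Hence x ≡ 10257 + 19897·6 = 129639 (mod 497425).
From x ≡ 129639 (mod 497425) write x = 129639 + 497425t. Substituting into x ≡ 13 (mod 29) gives 497425t ≡ 4 (mod 29), and since 17⁻¹ ≡ 12 (mod 29), t ≡ 19. Hence x ≡ 129639 + 497425·19 = 9580714 (mod 14425325).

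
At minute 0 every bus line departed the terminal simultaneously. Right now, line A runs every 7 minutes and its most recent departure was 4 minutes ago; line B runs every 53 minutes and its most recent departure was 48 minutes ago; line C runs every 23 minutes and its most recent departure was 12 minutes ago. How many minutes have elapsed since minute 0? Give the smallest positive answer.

1691

Combine the congruences pairwise.
From t ≡ 4 (mod 7) write t = 4 + 7s. Substituting into t ≡ 48 (mod 53) gives 7s ≡ 44 (mod 53), and since 7⁻¹ ≡ 38 (mod 53), s ≡ 29. Hence t ≡ 4 + 7·29 = 207 (mod 371).
From t ≡ 207 (mod 371) write t = 207 + 371s. Substituting into t ≡ 12 (mod 23) gives 371s ≡ 12 (mod 23), and since 3⁻¹ ≡ 8 (mod 23), s ≡ 4. Hence t ≡ 207 + 371·4 = 1691 (mod 8533).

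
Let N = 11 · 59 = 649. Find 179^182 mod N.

Mod 11: 179 ≡ 3; by Fermat, exponent reduces to 182 mod 10 = 2; 3^2 ≡ 9 (mod 11).
Mod 59: 179 ≡ 2; by Fermat, exponent reduces to 182 mod 58 = 8; 2^8 ≡ 20 (mod 59).
Combine by CRT: x ≡ 9 (mod 11), x ≡ 20 (mod 59) ⇒ x ≡ 20 (mod 649).

20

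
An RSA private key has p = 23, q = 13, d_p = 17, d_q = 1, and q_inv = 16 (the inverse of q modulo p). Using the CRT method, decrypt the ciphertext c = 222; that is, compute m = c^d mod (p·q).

m₁ = c^(d_p) mod p: c ≡ 15 (mod 23), and 15^17 mod 23 = 10.
m₂ = c^(d_q) mod q: c ≡ 1 (mod 13), and 1^1 mod 13 = 1.
h = q_inv·(m₁ − m₂) mod p = 16·(10 − 1) mod 23 = 6.
m = m₂ + h·q = 1 + 6·13 = 79.

79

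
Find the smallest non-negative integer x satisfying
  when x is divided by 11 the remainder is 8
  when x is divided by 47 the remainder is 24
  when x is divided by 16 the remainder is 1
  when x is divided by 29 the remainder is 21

16145

The moduli are pairwise coprime; N = 11·47·16·29 = 239888.
N/11 = 21808; 21808 ≡ 6 (mod 11); 6·2 ≡ 1, so inverse 2.
N/47 = 5104; 5104 ≡ 28 (mod 47); 28·42 ≡ 1, so inverse 42.
N/16 = 14993; 14993 ≡ 1 (mod 16), inverse 1.
N/29 = 8272; 8272 ≡ 7 (mod 29); 7·25 ≡ 1, so inverse 25.
x ≡ 8·21808·2 + 24·5104·42 + 1·14993·1 + 21·8272·25 = 9851553.
9851553 mod 239888 = 16145.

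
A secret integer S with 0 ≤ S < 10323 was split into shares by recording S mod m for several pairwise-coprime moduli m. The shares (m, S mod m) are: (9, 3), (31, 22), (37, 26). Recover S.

6501

Combine the congruences pairwise.
From S ≡ 3 (mod 9) write S = 3 + 9t. Substituting into S ≡ 22 (mod 31) gives 9t ≡ 19 (mod 31), and since 9⁻¹ ≡ 7 (mod 31), t ≡ 9. Hence S ≡ 3 + 9·9 = 84 (mod 279).
From S ≡ 84 (mod 279) write S = 84 + 279t. Substituting into S ≡ 26 (mod 37) gives 279t ≡ 16 (mod 37), and since 20⁻¹ ≡ 13 (mod 37), t ≡ 23. Hence S ≡ 84 + 279·23 = 6501 (mod 10323).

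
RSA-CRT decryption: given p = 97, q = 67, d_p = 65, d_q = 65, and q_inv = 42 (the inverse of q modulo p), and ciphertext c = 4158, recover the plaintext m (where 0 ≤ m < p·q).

1826

m₁ = c^(d_p) mod p: c ≡ 84 (mod 97), and 84^65 mod 97 = 80.
m₂ = c^(d_q) mod q: c ≡ 4 (mod 67), and 4^65 mod 67 = 17.
h = q_inv·(m₁ − m₂) mod p = 42·(80 − 17) mod 97 = 27.
m = m₂ + h·q = 17 + 27·67 = 1826.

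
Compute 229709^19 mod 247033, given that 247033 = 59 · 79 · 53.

191394

Mod 59: 229709 ≡ 22; 22^19 ≡ 57 (mod 59).
Mod 79: 229709 ≡ 56; 56^19 ≡ 56 (mod 79).
Mod 53: 229709 ≡ 7; 7^19 ≡ 11 (mod 53).
Combine by CRT: x ≡ 57 (mod 59), x ≡ 56 (mod 79), x ≡ 11 (mod 53) ⇒ x ≡ 191394 (mod 247033).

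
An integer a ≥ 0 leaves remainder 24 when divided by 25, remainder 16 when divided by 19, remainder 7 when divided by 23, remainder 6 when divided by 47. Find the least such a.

71399

From a ≡ 24 (mod 25) write a = 24 + 25t. Substituting into a ≡ 16 (mod 19) gives 25t ≡ 11 (mod 19), and since 6⁻¹ ≡ 16 (mod 19), t ≡ 5. Hence a ≡ 24 + 25·5 = 149 (mod 475).
From a ≡ 149 (mod 475) write a = 149 + 475t. Substituting into a ≡ 7 (mod 23) gives 475t ≡ 19 (mod 23), and since 15⁻¹ ≡ 20 (mod 23), t ≡ 12. Hence a ≡ 149 + 475·12 = 5849 (mod 10925).
From a ≡ 5849 (mod 10925) write a = 5849 + 10925t. Substituting into a ≡ 6 (mod 47) gives 10925t ≡ 32 (mod 47), and since 21⁻¹ ≡ 9 (mod 47), t ≡ 6. Hence a ≡ 5849 + 10925·6 = 71399 (mod 513475).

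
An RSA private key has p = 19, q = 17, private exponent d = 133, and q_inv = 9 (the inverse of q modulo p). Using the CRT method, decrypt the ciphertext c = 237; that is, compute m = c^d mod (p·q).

d_p = d mod (p−1) = 133 mod 18 = 7; d_q = d mod (q−1) = 5.
m₁ = c^(d_p) mod p: c ≡ 9 (mod 19), and 9^7 mod 19 = 4.
m₂ = c^(d_q) mod q: c ≡ 16 (mod 17), and 16^5 mod 17 = 16.
h = q_inv·(m₁ − m₂) mod p = 9·(4 − 16) mod 19 = 6.
m = m₂ + h·q = 16 + 6·17 = 118.

118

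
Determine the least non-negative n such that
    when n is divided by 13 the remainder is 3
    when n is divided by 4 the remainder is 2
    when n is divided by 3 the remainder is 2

The moduli are pairwise coprime; M = 13·4·3 = 156.
M/13 = 12; 12 ≡ 12 (mod 13); 12·12 ≡ 1, so inverse 12.
M/4 = 39; 39 ≡ 3 (mod 4); 3·3 ≡ 1, so inverse 3.
M/3 = 52; 52 ≡ 1 (mod 3), inverse 1.
n ≡ 3·12·12 + 2·39·3 + 2·52·1 = 770.
770 mod 156 = 146.

146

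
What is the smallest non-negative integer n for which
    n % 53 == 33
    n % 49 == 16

457

From n ≡ 33 (mod 53) write n = 33 + 53t. Substituting into n ≡ 16 (mod 49) gives 53t ≡ 32 (mod 49), and since 4⁻¹ ≡ 37 (mod 49), t ≡ 8. Hence n ≡ 33 + 53·8 = 457 (mod 2597).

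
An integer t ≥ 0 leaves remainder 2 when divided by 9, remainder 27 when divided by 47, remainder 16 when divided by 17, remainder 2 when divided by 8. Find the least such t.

33914

The moduli are pairwise coprime; N = 9·47·17·8 = 57528.
N/9 = 6392; 6392 ≡ 2 (mod 9); 2·5 ≡ 1, so inverse 5.
N/47 = 1224; 1224 ≡ 2 (mod 47); 2·24 ≡ 1, so inverse 24.
N/17 = 3384; 3384 ≡ 1 (mod 17), inverse 1.
N/8 = 7191; 7191 ≡ 7 (mod 8); 7·7 ≡ 1, so inverse 7.
t ≡ 2·6392·5 + 27·1224·24 + 16·3384·1 + 2·7191·7 = 1011890.
1011890 mod 57528 = 33914.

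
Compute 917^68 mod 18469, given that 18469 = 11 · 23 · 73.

10129

Mod 11: 917 ≡ 4; by Fermat, exponent reduces to 68 mod 10 = 8; 4^8 ≡ 9 (mod 11).
Mod 23: 917 ≡ 20; by Fermat, exponent reduces to 68 mod 22 = 2; 20^2 ≡ 9 (mod 23).
Mod 73: 917 ≡ 41; 41^68 ≡ 55 (mod 73).
Combine by CRT: x ≡ 9 (mod 11), x ≡ 9 (mod 23), x ≡ 55 (mod 73) ⇒ x ≡ 10129 (mod 18469).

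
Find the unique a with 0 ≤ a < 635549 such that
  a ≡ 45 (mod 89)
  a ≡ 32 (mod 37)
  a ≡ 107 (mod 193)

Combine the congruences pairwise.
From a ≡ 45 (mod 89) write a = 45 + 89t. Substituting into a ≡ 32 (mod 37) gives 89t ≡ 24 (mod 37), and since 15⁻¹ ≡ 5 (mod 37), t ≡ 9. Hence a ≡ 45 + 89·9 = 846 (mod 3293).
From a ≡ 846 (mod 3293) write a = 846 + 3293t. Substituting into a ≡ 107 (mod 193) gives 3293t ≡ 33 (mod 193), and since 12⁻¹ ≡ 177 (mod 193), t ≡ 51. Hence a ≡ 846 + 3293·51 = 168789 (mod 635549).

168789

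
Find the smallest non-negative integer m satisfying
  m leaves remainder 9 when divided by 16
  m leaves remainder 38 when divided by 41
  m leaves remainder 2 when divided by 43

20169

From m ≡ 9 (mod 16) write m = 9 + 16t. Substituting into m ≡ 38 (mod 41) gives 16t ≡ 29 (mod 41), and since 16⁻¹ ≡ 18 (mod 41), t ≡ 30. Hence m ≡ 9 + 16·30 = 489 (mod 656).
From m ≡ 489 (mod 656) write m = 489 + 656t. Substituting into m ≡ 2 (mod 43) gives 656t ≡ 29 (mod 43), and since 11⁻¹ ≡ 4 (mod 43), t ≡ 30. Hence m ≡ 489 + 656·30 = 20169 (mod 28208).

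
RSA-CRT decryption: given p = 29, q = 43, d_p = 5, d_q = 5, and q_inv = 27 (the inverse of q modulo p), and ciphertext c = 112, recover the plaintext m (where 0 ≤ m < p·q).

1035

m₁ = c^(d_p) mod p: c ≡ 25 (mod 29), and 25^5 mod 29 = 20.
m₂ = c^(d_q) mod q: c ≡ 26 (mod 43), and 26^5 mod 43 = 3.
h = q_inv·(m₁ − m₂) mod p = 27·(20 − 3) mod 29 = 24.
m = m₂ + h·q = 3 + 24·43 = 1035.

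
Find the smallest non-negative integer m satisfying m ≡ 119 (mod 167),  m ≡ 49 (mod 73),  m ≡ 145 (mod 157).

844805

From m ≡ 119 (mod 167) write m = 119 + 167t. Substituting into m ≡ 49 (mod 73) gives 167t ≡ 3 (mod 73), and since 21⁻¹ ≡ 7 (mod 73), t ≡ 21. Hence m ≡ 119 + 167·21 = 3626 (mod 12191).
From m ≡ 3626 (mod 12191) write m = 3626 + 12191t. Substituting into m ≡ 145 (mod 157) gives 12191t ≡ 130 (mod 157), and since 102⁻¹ ≡ 137 (mod 157), t ≡ 69. Hence m ≡ 3626 + 12191·69 = 844805 (mod 1913987).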